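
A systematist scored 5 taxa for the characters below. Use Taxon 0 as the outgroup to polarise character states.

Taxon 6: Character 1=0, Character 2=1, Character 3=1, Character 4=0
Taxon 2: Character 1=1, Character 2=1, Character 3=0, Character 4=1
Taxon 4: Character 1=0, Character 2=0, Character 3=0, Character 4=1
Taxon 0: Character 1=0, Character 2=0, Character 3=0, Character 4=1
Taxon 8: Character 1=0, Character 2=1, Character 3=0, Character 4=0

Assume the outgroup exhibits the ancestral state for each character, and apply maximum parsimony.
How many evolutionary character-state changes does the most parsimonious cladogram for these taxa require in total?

4

Character polarity is set by the outgroup: the derived state is whichever differs from the outgroup's state, so for Character 4 the derived state is '0', and for the remaining characters it is '1'.
Character 1: derived state '1' in Taxon 2 only — an autapomorphy, so it tells us nothing about relationships among taxa.
Only Taxon 2, Taxon 6, and Taxon 8 show the derived state '1' for Character 2, supporting them as a clade.
Character 3: derived state '1' in Taxon 6 only — an autapomorphy, so it tells us nothing about relationships among taxa.
Character 4: derived state '0' in Taxon 6 and Taxon 8 only — synapomorphy for {Taxon 6, Taxon 8}.
Most parsimonious ingroup topology: (((Taxon 6,Taxon 8),Taxon 2),Taxon 4).
Changes per character on this tree: Character 1: 1; Character 2: 1; Character 3: 1; Character 4: 1.
Total = 4.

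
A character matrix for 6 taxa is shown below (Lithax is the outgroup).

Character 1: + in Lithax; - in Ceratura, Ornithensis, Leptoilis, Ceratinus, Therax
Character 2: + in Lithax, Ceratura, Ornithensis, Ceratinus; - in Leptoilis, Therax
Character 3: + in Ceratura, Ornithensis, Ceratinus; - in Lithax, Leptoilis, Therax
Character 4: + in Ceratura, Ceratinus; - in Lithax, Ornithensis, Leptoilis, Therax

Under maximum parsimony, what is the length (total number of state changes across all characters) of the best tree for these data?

4

Character polarity is set by the outgroup: the derived state is whichever differs from the outgroup's state, so for Character 1, Character 2 the derived state is '-', and for the remaining characters it is '+'.
Character 1 (derived state '-') is shared by all ingroup taxa — unites the whole ingroup.
Character 2: derived state '-' in Leptoilis and Therax only — synapomorphy for {Leptoilis, Therax}.
Character 3: derived state '+' in Ceratinus, Ceratura, and Ornithensis only — synapomorphy for {Ceratinus, Ceratura, Ornithensis}.
Only Ceratinus and Ceratura show the derived state '+' for Character 4, supporting them as a clade.
Most parsimonious ingroup topology: (((Ceratura,Ceratinus),Ornithensis),(Leptoilis,Therax)).
Changes per character on this tree: Character 1: 1; Character 2: 1; Character 3: 1; Character 4: 1.
Total = 4.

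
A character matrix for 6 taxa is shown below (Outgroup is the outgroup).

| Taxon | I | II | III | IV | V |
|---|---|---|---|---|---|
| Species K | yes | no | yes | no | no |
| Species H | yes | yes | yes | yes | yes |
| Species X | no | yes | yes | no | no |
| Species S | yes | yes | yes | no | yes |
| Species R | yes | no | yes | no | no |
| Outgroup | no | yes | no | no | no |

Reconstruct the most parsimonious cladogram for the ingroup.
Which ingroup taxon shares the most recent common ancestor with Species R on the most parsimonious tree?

Species K

Character polarity is set by the outgroup: the derived state is whichever differs from the outgroup's state, so for II the derived state is 'no', and for the remaining characters it is 'yes'.
I: derived state 'yes' in Species H, Species K, Species R, and Species S only — synapomorphy for {Species H, Species K, Species R, Species S}.
II (derived state 'no') is shared by Species K and Species R — a synapomorphy uniting that clade.
All ingroup taxa share the derived state 'yes' for III; it defines the ingroup but does not resolve relationships within it.
IV (derived state 'yes') is unique to Species H (autapomorphy; uninformative for grouping).
Only Species H and Species S show the derived state 'yes' for V, supporting them as a clade.
Most parsimonious ingroup topology: (Species X,((Species H,Species S),(Species R,Species K))).
Species R and Species K form a cherry on this tree, so they are sister taxa.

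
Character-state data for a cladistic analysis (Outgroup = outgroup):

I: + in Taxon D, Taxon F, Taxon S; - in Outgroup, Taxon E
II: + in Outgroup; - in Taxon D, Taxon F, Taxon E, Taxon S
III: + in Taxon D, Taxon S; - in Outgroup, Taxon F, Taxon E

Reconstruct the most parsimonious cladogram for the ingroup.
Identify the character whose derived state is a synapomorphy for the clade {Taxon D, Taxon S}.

III

Character polarity is set by the outgroup: the derived state is whichever differs from the outgroup's state, so for II the derived state is '-', and for the remaining characters it is '+'.
I: derived state '+' in Taxon D, Taxon F, and Taxon S only — synapomorphy for {Taxon D, Taxon F, Taxon S}.
II (derived state '-') is shared by all ingroup taxa — unites the whole ingroup.
Only Taxon D and Taxon S show the derived state '+' for III, supporting them as a clade.
Most parsimonious ingroup topology: (((Taxon D,Taxon S),Taxon F),Taxon E).
The clade {Taxon D, Taxon S} is supported by III: its derived state '+' occurs in exactly those taxa and in no other taxon (including the outgroup).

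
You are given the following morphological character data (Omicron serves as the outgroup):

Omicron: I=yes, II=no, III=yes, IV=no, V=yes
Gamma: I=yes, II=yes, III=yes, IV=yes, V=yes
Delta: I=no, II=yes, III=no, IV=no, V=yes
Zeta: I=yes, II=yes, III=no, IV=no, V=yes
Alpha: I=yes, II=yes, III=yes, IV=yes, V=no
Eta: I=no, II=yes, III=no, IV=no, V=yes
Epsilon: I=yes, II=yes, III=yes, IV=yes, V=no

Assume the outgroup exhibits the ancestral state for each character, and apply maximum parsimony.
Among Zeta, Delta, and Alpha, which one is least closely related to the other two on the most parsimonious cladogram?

Character polarity is set by the outgroup: the derived state is whichever differs from the outgroup's state, so for I, III, V the derived state is 'no', and for the remaining characters it is 'yes'.
Only Delta and Eta show the derived state 'no' for I, supporting them as a clade.
II (derived state 'yes') is shared by all ingroup taxa — unites the whole ingroup.
Only Delta, Eta, and Zeta show the derived state 'no' for III, supporting them as a clade.
Only Alpha, Epsilon, and Gamma show the derived state 'yes' for IV, supporting them as a clade.
Only Alpha and Epsilon show the derived state 'no' for V, supporting them as a clade.
Most parsimonious ingroup topology: ((Gamma,(Alpha,Epsilon)),((Delta,Eta),Zeta)).
Delta and Zeta share a more recent common ancestor with each other than either does with Alpha, so Alpha is the least closely related of the three.

Alpha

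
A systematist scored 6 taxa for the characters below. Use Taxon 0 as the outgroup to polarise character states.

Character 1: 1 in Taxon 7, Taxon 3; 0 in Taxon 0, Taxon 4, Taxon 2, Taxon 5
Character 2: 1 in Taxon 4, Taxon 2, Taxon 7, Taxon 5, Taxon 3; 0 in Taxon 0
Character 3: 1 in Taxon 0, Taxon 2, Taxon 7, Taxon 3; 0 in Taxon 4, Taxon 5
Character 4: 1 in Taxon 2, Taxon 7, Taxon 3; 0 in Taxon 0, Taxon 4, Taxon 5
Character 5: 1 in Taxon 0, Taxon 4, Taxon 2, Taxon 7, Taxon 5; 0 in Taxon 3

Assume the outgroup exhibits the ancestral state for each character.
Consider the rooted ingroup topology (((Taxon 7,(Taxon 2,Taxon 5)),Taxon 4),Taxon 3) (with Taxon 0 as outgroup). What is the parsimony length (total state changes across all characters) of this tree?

Map each character onto (((Taxon 7,(Taxon 2,Taxon 5)),Taxon 4),Taxon 3) (rooted by Taxon 0) and count the minimum state changes it requires (Fitch parsimony):
Character 1: 2; Character 2: 1; Character 3: 2; Character 4: 3; Character 5: 1.
Total tree length = 9.

9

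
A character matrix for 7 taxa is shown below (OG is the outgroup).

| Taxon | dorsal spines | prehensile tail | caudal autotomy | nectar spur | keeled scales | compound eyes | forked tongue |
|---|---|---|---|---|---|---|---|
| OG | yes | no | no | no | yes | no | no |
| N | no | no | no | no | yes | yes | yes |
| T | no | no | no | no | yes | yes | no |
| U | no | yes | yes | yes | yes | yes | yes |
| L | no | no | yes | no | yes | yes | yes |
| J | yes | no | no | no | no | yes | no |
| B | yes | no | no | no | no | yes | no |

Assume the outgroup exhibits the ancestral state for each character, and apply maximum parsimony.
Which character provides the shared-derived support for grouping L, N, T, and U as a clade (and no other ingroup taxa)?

Character polarity is set by the outgroup: the derived state is whichever differs from the outgroup's state, so for dorsal spines, keeled scales the derived state is 'no', and for the remaining characters it is 'yes'.
Only L, N, T, and U show the derived state 'no' for dorsal spines, supporting them as a clade.
prehensile tail: derived state 'yes' in U only — an autapomorphy, so it tells us nothing about relationships among taxa.
Only L and U show the derived state 'yes' for caudal autotomy, supporting them as a clade.
nectar spur: derived state 'yes' in U only — an autapomorphy, so it tells us nothing about relationships among taxa.
keeled scales (derived state 'no') is shared by B and J — a synapomorphy uniting that clade.
compound eyes (derived state 'yes') is shared by all ingroup taxa — unites the whole ingroup.
Only L, N, and U show the derived state 'yes' for forked tongue, supporting them as a clade.
Most parsimonious ingroup topology: (((N,(U,L)),T),(J,B)).
The clade {L, N, T, U} is supported by dorsal spines: its derived state 'no' occurs in exactly those taxa and in no other taxon (including the outgroup).

dorsal spines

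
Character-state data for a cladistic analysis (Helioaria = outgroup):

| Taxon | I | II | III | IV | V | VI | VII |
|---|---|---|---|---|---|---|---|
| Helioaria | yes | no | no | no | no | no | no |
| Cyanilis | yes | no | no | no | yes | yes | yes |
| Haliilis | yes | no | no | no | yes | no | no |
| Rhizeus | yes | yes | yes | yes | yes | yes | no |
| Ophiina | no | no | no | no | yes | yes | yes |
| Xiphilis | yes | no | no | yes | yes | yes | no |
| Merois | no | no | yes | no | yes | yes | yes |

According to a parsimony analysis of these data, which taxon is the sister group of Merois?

Character polarity is set by the outgroup: the derived state is whichever differs from the outgroup's state, so for I the derived state is 'no', and for the remaining characters it is 'yes'.
Only Merois and Ophiina show the derived state 'no' for I, supporting them as a clade.
II: derived state 'yes' in Rhizeus only — an autapomorphy, so it tells us nothing about relationships among taxa.
III (state 'yes') occurs in Merois and Rhizeus but conflicts with the nesting implied by the other characters — most parsimoniously interpreted as homoplasy.
Only Rhizeus and Xiphilis show the derived state 'yes' for IV, supporting them as a clade.
V (derived state 'yes') is shared by all ingroup taxa — unites the whole ingroup.
VI (derived state 'yes') is shared by Cyanilis, Merois, Ophiina, Rhizeus, and Xiphilis — a synapomorphy uniting that clade.
VII (derived state 'yes') is shared by Cyanilis, Merois, and Ophiina — a synapomorphy uniting that clade.
Most parsimonious ingroup topology: (((Cyanilis,(Ophiina,Merois)),(Rhizeus,Xiphilis)),Haliilis).
Merois and Ophiina form a cherry on this tree, so they are sister taxa.

Ophiina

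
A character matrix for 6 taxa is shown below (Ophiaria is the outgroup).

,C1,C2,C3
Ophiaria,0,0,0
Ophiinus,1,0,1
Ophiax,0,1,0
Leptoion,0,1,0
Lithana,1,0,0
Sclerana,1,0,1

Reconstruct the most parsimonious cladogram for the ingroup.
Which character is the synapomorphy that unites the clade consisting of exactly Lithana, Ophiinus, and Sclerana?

The outgroup has state '0' for every character, so '1' is the derived state throughout.
C1 (derived state '1') is shared by Lithana, Ophiinus, and Sclerana — a synapomorphy uniting that clade.
C2 (derived state '1') is shared by Leptoion and Ophiax — a synapomorphy uniting that clade.
C3 (derived state '1') is shared by Ophiinus and Sclerana — a synapomorphy uniting that clade.
Most parsimonious ingroup topology: ((Lithana,(Ophiinus,Sclerana)),(Leptoion,Ophiax)).
The clade {Lithana, Ophiinus, Sclerana} is supported by C1: its derived state '1' occurs in exactly those taxa and in no other taxon (including the outgroup).

C1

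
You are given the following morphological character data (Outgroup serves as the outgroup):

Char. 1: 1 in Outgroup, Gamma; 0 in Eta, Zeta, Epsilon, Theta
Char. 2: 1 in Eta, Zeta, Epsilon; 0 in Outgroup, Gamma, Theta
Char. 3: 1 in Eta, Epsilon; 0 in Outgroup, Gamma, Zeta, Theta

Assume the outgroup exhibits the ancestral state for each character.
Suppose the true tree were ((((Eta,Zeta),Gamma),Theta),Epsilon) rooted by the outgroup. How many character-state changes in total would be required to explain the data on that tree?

6

Map each character onto ((((Eta,Zeta),Gamma),Theta),Epsilon) (rooted by Outgroup) and count the minimum state changes it requires (Fitch parsimony):
Char. 1: 2; Char. 2: 2; Char. 3: 2.
Total tree length = 6.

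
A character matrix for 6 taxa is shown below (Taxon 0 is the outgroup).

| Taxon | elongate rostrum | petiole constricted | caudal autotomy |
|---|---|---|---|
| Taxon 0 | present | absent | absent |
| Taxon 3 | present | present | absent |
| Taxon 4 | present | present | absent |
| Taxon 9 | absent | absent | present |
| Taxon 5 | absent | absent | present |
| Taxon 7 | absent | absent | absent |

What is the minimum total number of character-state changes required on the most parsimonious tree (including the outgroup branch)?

3

Character polarity is set by the outgroup: the derived state is whichever differs from the outgroup's state, so for elongate rostrum the derived state is 'absent', and for the remaining characters it is 'present'.
elongate rostrum (derived state 'absent') is shared by Taxon 5, Taxon 7, and Taxon 9 — a synapomorphy uniting that clade.
petiole constricted: derived state 'present' in Taxon 3 and Taxon 4 only — synapomorphy for {Taxon 3, Taxon 4}.
Only Taxon 5 and Taxon 9 show the derived state 'present' for caudal autotomy, supporting them as a clade.
Most parsimonious ingroup topology: (((Taxon 5,Taxon 9),Taxon 7),(Taxon 4,Taxon 3)).
Changes per character on this tree: elongate rostrum: 1; petiole constricted: 1; caudal autotomy: 1.
Total = 3.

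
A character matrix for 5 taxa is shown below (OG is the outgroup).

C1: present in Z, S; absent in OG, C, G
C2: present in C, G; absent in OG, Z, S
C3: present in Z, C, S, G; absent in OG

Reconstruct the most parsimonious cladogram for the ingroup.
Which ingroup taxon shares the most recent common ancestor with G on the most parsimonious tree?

C

The outgroup has state 'absent' for every character, so 'present' is the derived state throughout.
C1 (derived state 'present') is shared by S and Z — a synapomorphy uniting that clade.
C2 (derived state 'present') is shared by C and G — a synapomorphy uniting that clade.
All ingroup taxa share the derived state 'present' for C3; it defines the ingroup but does not resolve relationships within it.
Most parsimonious ingroup topology: ((Z,S),(C,G)).
G and C form a cherry on this tree, so they are sister taxa.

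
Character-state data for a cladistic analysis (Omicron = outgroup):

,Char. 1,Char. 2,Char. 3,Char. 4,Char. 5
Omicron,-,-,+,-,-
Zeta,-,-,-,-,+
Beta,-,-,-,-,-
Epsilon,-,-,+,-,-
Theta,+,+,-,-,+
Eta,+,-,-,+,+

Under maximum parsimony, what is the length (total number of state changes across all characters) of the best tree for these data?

5

Character polarity is set by the outgroup: the derived state is whichever differs from the outgroup's state, so for Char. 3 the derived state is '-', and for the remaining characters it is '+'.
Only Eta and Theta show the derived state '+' for Char. 1, supporting them as a clade.
Char. 2 (derived state '+') is unique to Theta (autapomorphy; uninformative for grouping).
Only Beta, Eta, Theta, and Zeta show the derived state '-' for Char. 3, supporting them as a clade.
Char. 4: derived state '+' in Eta only — an autapomorphy, so it tells us nothing about relationships among taxa.
Char. 5: derived state '+' in Eta, Theta, and Zeta only — synapomorphy for {Eta, Theta, Zeta}.
Most parsimonious ingroup topology: (((Zeta,(Theta,Eta)),Beta),Epsilon).
Changes per character on this tree: Char. 1: 1; Char. 2: 1; Char. 3: 1; Char. 4: 1; Char. 5: 1.
Total = 5.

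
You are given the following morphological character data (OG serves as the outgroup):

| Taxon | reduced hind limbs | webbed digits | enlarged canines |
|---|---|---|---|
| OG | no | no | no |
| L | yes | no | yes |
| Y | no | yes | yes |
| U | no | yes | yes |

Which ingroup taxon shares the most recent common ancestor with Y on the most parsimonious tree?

U

The outgroup has state 'no' for every character, so 'yes' is the derived state throughout.
reduced hind limbs: derived state 'yes' in L only — an autapomorphy, so it tells us nothing about relationships among taxa.
webbed digits (derived state 'yes') is shared by U and Y — a synapomorphy uniting that clade.
All ingroup taxa share the derived state 'yes' for enlarged canines; it defines the ingroup but does not resolve relationships within it.
Most parsimonious ingroup topology: (L,(Y,U)).
Y and U form a cherry on this tree, so they are sister taxa.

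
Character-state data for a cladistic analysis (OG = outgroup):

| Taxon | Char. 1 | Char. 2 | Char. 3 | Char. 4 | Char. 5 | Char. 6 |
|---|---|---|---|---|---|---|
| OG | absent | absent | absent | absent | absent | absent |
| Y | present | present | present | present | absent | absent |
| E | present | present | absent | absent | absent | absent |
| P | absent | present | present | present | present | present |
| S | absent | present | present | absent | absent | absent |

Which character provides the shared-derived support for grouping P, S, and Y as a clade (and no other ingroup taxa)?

Char. 3

The outgroup has state 'absent' for every character, so 'present' is the derived state throughout.
Char. 1 (state 'present') occurs in E and Y but conflicts with the nesting implied by the other characters — most parsimoniously interpreted as homoplasy.
All ingroup taxa share the derived state 'present' for Char. 2; it defines the ingroup but does not resolve relationships within it.
Char. 3 (derived state 'present') is shared by P, S, and Y — a synapomorphy uniting that clade.
Char. 4 (derived state 'present') is shared by P and Y — a synapomorphy uniting that clade.
Char. 5: derived state 'present' in P only — an autapomorphy, so it tells us nothing about relationships among taxa.
Char. 6 (derived state 'present') is unique to P (autapomorphy; uninformative for grouping).
Most parsimonious ingroup topology: (((Y,P),S),E).
The clade {P, S, Y} is supported by Char. 3: its derived state 'present' occurs in exactly those taxa and in no other taxon (including the outgroup).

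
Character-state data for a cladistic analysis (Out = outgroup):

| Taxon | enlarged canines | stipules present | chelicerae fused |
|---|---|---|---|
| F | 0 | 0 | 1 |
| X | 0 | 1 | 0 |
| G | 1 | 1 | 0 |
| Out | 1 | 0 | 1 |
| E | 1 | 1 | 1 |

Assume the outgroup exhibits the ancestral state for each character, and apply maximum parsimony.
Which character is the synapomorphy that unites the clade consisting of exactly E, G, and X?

stipules present

Character polarity is set by the outgroup: the derived state is whichever differs from the outgroup's state, so for enlarged canines, chelicerae fused the derived state is '0', and for the remaining characters it is '1'.
enlarged canines (state '0') occurs in F and X but conflicts with the nesting implied by the other characters — most parsimoniously interpreted as homoplasy.
Only E, G, and X show the derived state '1' for stipules present, supporting them as a clade.
chelicerae fused (derived state '0') is shared by G and X — a synapomorphy uniting that clade.
Most parsimonious ingroup topology: (((G,X),E),F).
The clade {E, G, X} is supported by stipules present: its derived state '1' occurs in exactly those taxa and in no other taxon (including the outgroup).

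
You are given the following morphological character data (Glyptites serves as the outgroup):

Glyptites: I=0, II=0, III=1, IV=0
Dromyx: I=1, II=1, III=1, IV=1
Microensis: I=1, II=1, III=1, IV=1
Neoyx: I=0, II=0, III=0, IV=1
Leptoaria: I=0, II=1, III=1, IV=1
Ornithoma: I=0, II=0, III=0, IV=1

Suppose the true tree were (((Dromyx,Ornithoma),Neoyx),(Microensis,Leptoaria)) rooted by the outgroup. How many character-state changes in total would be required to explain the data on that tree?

Map each character onto (((Dromyx,Ornithoma),Neoyx),(Microensis,Leptoaria)) (rooted by Glyptites) and count the minimum state changes it requires (Fitch parsimony):
I: 2; II: 2; III: 2; IV: 1.
Total tree length = 7.

7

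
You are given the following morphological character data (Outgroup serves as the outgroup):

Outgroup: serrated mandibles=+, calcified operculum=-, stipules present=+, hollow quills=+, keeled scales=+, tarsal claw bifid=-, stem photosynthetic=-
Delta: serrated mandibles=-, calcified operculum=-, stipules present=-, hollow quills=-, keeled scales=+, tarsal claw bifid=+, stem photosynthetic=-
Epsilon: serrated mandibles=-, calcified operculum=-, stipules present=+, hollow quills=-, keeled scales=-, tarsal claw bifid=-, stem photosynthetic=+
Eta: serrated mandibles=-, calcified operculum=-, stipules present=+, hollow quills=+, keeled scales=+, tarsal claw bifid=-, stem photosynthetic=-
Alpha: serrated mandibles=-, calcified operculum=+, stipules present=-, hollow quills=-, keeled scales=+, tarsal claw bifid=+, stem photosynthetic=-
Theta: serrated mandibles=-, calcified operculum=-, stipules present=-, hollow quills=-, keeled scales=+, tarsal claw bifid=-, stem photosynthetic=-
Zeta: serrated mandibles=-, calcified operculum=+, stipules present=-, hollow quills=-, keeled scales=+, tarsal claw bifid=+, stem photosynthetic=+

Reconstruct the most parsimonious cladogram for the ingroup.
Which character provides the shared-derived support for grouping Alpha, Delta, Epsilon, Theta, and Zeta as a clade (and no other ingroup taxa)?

Character polarity is set by the outgroup: the derived state is whichever differs from the outgroup's state, so for serrated mandibles, stipules present, hollow quills, keeled scales the derived state is '-', and for the remaining characters it is '+'.
serrated mandibles (derived state '-') is shared by all ingroup taxa — unites the whole ingroup.
calcified operculum (derived state '+') is shared by Alpha and Zeta — a synapomorphy uniting that clade.
Only Alpha, Delta, Theta, and Zeta show the derived state '-' for stipules present, supporting them as a clade.
Only Alpha, Delta, Epsilon, Theta, and Zeta show the derived state '-' for hollow quills, supporting them as a clade.
keeled scales: derived state '-' in Epsilon only — an autapomorphy, so it tells us nothing about relationships among taxa.
tarsal claw bifid: derived state '+' in Alpha, Delta, and Zeta only — synapomorphy for {Alpha, Delta, Zeta}.
stem photosynthetic (state '+') occurs in Epsilon and Zeta but conflicts with the nesting implied by the other characters — most parsimoniously interpreted as homoplasy.
Most parsimonious ingroup topology: ((((Delta,(Alpha,Zeta)),Theta),Epsilon),Eta).
The clade {Alpha, Delta, Epsilon, Theta, Zeta} is supported by hollow quills: its derived state '-' occurs in exactly those taxa and in no other taxon (including the outgroup).

hollow quills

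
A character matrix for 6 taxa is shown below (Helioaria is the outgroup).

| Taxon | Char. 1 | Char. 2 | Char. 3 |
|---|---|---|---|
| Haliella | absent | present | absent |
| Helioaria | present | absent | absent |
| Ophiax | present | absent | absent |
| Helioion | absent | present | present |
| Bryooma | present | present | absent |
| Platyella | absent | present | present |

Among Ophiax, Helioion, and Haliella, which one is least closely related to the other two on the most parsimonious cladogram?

Ophiax

Character polarity is set by the outgroup: the derived state is whichever differs from the outgroup's state, so for Char. 1 the derived state is 'absent', and for the remaining characters it is 'present'.
Only Haliella, Helioion, and Platyella show the derived state 'absent' for Char. 1, supporting them as a clade.
Char. 2: derived state 'present' in Bryooma, Haliella, Helioion, and Platyella only — synapomorphy for {Bryooma, Haliella, Helioion, Platyella}.
Only Helioion and Platyella show the derived state 'present' for Char. 3, supporting them as a clade.
Most parsimonious ingroup topology: (Ophiax,((Haliella,(Helioion,Platyella)),Bryooma)).
Helioion and Haliella share a more recent common ancestor with each other than either does with Ophiax, so Ophiax is the least closely related of the three.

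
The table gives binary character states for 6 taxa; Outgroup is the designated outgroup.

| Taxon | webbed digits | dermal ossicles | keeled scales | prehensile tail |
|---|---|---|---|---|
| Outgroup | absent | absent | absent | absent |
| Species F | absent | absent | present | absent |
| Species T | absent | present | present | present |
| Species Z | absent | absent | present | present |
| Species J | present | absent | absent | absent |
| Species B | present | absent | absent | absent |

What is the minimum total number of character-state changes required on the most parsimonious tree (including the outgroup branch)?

4

The outgroup has state 'absent' for every character, so 'present' is the derived state throughout.
webbed digits (derived state 'present') is shared by Species B and Species J — a synapomorphy uniting that clade.
dermal ossicles (derived state 'present') is unique to Species T (autapomorphy; uninformative for grouping).
keeled scales: derived state 'present' in Species F, Species T, and Species Z only — synapomorphy for {Species F, Species T, Species Z}.
Only Species T and Species Z show the derived state 'present' for prehensile tail, supporting them as a clade.
Most parsimonious ingroup topology: ((Species F,(Species T,Species Z)),(Species J,Species B)).
Changes per character on this tree: webbed digits: 1; dermal ossicles: 1; keeled scales: 1; prehensile tail: 1.
Total = 4.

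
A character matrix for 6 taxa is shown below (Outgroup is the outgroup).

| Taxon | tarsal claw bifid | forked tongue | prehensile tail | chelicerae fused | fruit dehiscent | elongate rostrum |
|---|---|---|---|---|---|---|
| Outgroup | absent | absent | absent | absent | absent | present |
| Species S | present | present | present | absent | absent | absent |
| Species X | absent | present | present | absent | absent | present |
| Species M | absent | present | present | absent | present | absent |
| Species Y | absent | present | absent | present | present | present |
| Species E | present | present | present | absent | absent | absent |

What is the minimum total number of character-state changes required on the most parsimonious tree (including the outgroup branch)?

7

Character polarity is set by the outgroup: the derived state is whichever differs from the outgroup's state, so for elongate rostrum the derived state is 'absent', and for the remaining characters it is 'present'.
tarsal claw bifid: derived state 'present' in Species E and Species S only — synapomorphy for {Species E, Species S}.
All ingroup taxa share the derived state 'present' for forked tongue; it defines the ingroup but does not resolve relationships within it.
Only Species E, Species M, Species S, and Species X show the derived state 'present' for prehensile tail, supporting them as a clade.
chelicerae fused: derived state 'present' in Species Y only — an autapomorphy, so it tells us nothing about relationships among taxa.
fruit dehiscent groups Species M and Species Y, which is incompatible with the clades supported by the remaining characters; treating it as convergent (homoplasy) costs fewer steps than any alternative tree.
Only Species E, Species M, and Species S show the derived state 'absent' for elongate rostrum, supporting them as a clade.
Most parsimonious ingroup topology: ((((Species S,Species E),Species M),Species X),Species Y).
Changes per character on this tree: tarsal claw bifid: 1; forked tongue: 1; prehensile tail: 1; chelicerae fused: 1; fruit dehiscent: 2; elongate rostrum: 1.
Total = 7.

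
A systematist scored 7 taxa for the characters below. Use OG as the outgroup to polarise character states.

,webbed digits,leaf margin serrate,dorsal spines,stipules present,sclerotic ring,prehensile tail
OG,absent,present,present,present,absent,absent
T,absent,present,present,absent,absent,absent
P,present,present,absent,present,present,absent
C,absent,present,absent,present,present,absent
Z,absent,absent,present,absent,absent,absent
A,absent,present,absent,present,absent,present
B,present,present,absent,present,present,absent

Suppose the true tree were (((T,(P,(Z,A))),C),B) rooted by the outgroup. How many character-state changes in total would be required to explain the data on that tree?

12

Map each character onto (((T,(P,(Z,A))),C),B) (rooted by OG) and count the minimum state changes it requires (Fitch parsimony):
webbed digits: 2; leaf margin serrate: 1; dorsal spines: 3; stipules present: 2; sclerotic ring: 3; prehensile tail: 1.
Total tree length = 12.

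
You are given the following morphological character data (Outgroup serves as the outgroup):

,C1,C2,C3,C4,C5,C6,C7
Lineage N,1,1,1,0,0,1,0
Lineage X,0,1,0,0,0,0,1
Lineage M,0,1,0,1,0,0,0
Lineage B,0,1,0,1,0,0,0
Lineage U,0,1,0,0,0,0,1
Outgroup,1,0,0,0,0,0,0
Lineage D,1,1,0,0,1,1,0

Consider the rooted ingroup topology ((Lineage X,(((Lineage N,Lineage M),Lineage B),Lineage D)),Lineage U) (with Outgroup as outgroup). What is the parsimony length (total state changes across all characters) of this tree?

12

Map each character onto ((Lineage X,(((Lineage N,Lineage M),Lineage B),Lineage D)),Lineage U) (rooted by Outgroup) and count the minimum state changes it requires (Fitch parsimony):
C1: 3; C2: 1; C3: 1; C4: 2; C5: 1; C6: 2; C7: 2.
Total tree length = 12.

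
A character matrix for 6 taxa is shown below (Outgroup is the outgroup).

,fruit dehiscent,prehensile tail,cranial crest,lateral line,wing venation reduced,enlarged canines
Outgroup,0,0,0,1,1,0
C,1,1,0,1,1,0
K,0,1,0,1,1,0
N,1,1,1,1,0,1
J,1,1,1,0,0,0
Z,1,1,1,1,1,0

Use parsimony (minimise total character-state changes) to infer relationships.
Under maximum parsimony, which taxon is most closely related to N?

J

Character polarity is set by the outgroup: the derived state is whichever differs from the outgroup's state, so for lateral line, wing venation reduced the derived state is '0', and for the remaining characters it is '1'.
fruit dehiscent (derived state '1') is shared by C, J, N, and Z — a synapomorphy uniting that clade.
prehensile tail (derived state '1') is shared by all ingroup taxa — unites the whole ingroup.
cranial crest: derived state '1' in J, N, and Z only — synapomorphy for {J, N, Z}.
lateral line: derived state '0' in J only — an autapomorphy, so it tells us nothing about relationships among taxa.
wing venation reduced (derived state '0') is shared by J and N — a synapomorphy uniting that clade.
enlarged canines: derived state '1' in N only — an autapomorphy, so it tells us nothing about relationships among taxa.
Most parsimonious ingroup topology: ((C,((N,J),Z)),K).
N and J form a cherry on this tree, so they are sister taxa.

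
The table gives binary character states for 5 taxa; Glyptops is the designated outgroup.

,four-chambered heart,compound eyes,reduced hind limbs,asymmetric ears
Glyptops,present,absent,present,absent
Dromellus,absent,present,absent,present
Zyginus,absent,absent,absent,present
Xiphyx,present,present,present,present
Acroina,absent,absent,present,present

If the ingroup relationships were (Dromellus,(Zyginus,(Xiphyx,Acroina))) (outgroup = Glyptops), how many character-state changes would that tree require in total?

Map each character onto (Dromellus,(Zyginus,(Xiphyx,Acroina))) (rooted by Glyptops) and count the minimum state changes it requires (Fitch parsimony):
four-chambered heart: 2; compound eyes: 2; reduced hind limbs: 2; asymmetric ears: 1.
Total tree length = 7.

7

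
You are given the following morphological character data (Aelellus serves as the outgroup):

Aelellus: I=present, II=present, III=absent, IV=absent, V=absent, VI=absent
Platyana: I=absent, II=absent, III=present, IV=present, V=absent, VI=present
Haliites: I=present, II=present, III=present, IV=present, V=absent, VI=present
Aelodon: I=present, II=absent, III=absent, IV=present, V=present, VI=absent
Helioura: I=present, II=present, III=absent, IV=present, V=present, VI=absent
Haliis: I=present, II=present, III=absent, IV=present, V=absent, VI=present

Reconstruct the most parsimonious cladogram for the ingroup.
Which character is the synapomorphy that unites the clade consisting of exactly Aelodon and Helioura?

V

Character polarity is set by the outgroup: the derived state is whichever differs from the outgroup's state, so for I, II the derived state is 'absent', and for the remaining characters it is 'present'.
I (derived state 'absent') is unique to Platyana (autapomorphy; uninformative for grouping).
II (state 'absent') occurs in Aelodon and Platyana but conflicts with the nesting implied by the other characters — most parsimoniously interpreted as homoplasy.
Only Haliites and Platyana show the derived state 'present' for III, supporting them as a clade.
All ingroup taxa share the derived state 'present' for IV; it defines the ingroup but does not resolve relationships within it.
Only Aelodon and Helioura show the derived state 'present' for V, supporting them as a clade.
VI (derived state 'present') is shared by Haliis, Haliites, and Platyana — a synapomorphy uniting that clade.
Most parsimonious ingroup topology: (((Platyana,Haliites),Haliis),(Aelodon,Helioura)).
The clade {Aelodon, Helioura} is supported by V: its derived state 'present' occurs in exactly those taxa and in no other taxon (including the outgroup).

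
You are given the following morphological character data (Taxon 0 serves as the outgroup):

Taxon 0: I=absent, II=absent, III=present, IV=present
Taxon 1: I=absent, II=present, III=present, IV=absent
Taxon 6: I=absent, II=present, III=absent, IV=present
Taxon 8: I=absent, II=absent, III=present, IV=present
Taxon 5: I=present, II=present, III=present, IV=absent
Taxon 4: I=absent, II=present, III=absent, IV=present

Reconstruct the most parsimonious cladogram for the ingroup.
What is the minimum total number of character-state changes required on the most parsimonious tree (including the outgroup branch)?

Character polarity is set by the outgroup: the derived state is whichever differs from the outgroup's state, so for III, IV the derived state is 'absent', and for the remaining characters it is 'present'.
I (derived state 'present') is unique to Taxon 5 (autapomorphy; uninformative for grouping).
II: derived state 'present' in Taxon 1, Taxon 4, Taxon 5, and Taxon 6 only — synapomorphy for {Taxon 1, Taxon 4, Taxon 5, Taxon 6}.
III (derived state 'absent') is shared by Taxon 4 and Taxon 6 — a synapomorphy uniting that clade.
Only Taxon 1 and Taxon 5 show the derived state 'absent' for IV, supporting them as a clade.
Most parsimonious ingroup topology: (((Taxon 1,Taxon 5),(Taxon 6,Taxon 4)),Taxon 8).
Changes per character on this tree: I: 1; II: 1; III: 1; IV: 1.
Total = 4.

4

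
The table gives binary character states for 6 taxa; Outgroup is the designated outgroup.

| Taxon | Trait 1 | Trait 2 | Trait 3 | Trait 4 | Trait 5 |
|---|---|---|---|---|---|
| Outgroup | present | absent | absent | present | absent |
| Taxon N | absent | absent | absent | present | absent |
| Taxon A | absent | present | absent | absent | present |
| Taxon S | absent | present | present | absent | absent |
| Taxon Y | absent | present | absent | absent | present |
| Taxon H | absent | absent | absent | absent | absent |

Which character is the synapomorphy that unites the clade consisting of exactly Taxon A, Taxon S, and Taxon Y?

Character polarity is set by the outgroup: the derived state is whichever differs from the outgroup's state, so for Trait 1, Trait 4 the derived state is 'absent', and for the remaining characters it is 'present'.
All ingroup taxa share the derived state 'absent' for Trait 1; it defines the ingroup but does not resolve relationships within it.
Trait 2 (derived state 'present') is shared by Taxon A, Taxon S, and Taxon Y — a synapomorphy uniting that clade.
Trait 3 (derived state 'present') is unique to Taxon S (autapomorphy; uninformative for grouping).
Trait 4: derived state 'absent' in Taxon A, Taxon H, Taxon S, and Taxon Y only — synapomorphy for {Taxon A, Taxon H, Taxon S, Taxon Y}.
Trait 5: derived state 'present' in Taxon A and Taxon Y only — synapomorphy for {Taxon A, Taxon Y}.
Most parsimonious ingroup topology: (Taxon N,(((Taxon A,Taxon Y),Taxon S),Taxon H)).
The clade {Taxon A, Taxon S, Taxon Y} is supported by Trait 2: its derived state 'present' occurs in exactly those taxa and in no other taxon (including the outgroup).

Trait 2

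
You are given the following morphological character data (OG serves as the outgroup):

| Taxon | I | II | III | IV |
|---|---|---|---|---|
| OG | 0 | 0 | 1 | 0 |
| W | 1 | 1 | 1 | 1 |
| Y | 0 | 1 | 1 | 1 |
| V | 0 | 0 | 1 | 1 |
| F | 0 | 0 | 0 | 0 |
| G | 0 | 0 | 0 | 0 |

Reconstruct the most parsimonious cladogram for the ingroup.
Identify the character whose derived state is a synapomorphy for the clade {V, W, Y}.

Character polarity is set by the outgroup: the derived state is whichever differs from the outgroup's state, so for III the derived state is '0', and for the remaining characters it is '1'.
I (derived state '1') is unique to W (autapomorphy; uninformative for grouping).
II (derived state '1') is shared by W and Y — a synapomorphy uniting that clade.
III: derived state '0' in F and G only — synapomorphy for {F, G}.
Only V, W, and Y show the derived state '1' for IV, supporting them as a clade.
Most parsimonious ingroup topology: (((W,Y),V),(F,G)).
The clade {V, W, Y} is supported by IV: its derived state '1' occurs in exactly those taxa and in no other taxon (including the outgroup).

IV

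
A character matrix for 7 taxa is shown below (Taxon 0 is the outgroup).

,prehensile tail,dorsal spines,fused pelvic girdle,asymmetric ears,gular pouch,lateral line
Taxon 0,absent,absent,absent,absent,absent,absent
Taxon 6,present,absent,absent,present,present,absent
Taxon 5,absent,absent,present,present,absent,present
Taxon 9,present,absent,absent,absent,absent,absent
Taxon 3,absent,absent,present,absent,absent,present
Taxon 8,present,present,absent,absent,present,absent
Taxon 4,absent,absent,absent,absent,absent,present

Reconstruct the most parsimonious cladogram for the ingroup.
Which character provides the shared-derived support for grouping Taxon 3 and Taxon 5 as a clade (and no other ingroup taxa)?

The outgroup has state 'absent' for every character, so 'present' is the derived state throughout.
prehensile tail: derived state 'present' in Taxon 6, Taxon 8, and Taxon 9 only — synapomorphy for {Taxon 6, Taxon 8, Taxon 9}.
dorsal spines (derived state 'present') is unique to Taxon 8 (autapomorphy; uninformative for grouping).
fused pelvic girdle (derived state 'present') is shared by Taxon 3 and Taxon 5 — a synapomorphy uniting that clade.
asymmetric ears (state 'present') occurs in Taxon 5 and Taxon 6 but conflicts with the nesting implied by the other characters — most parsimoniously interpreted as homoplasy.
gular pouch (derived state 'present') is shared by Taxon 6 and Taxon 8 — a synapomorphy uniting that clade.
lateral line (derived state 'present') is shared by Taxon 3, Taxon 4, and Taxon 5 — a synapomorphy uniting that clade.
Most parsimonious ingroup topology: (((Taxon 6,Taxon 8),Taxon 9),((Taxon 5,Taxon 3),Taxon 4)).
The clade {Taxon 3, Taxon 5} is supported by fused pelvic girdle: its derived state 'present' occurs in exactly those taxa and in no other taxon (including the outgroup).

fused pelvic girdle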